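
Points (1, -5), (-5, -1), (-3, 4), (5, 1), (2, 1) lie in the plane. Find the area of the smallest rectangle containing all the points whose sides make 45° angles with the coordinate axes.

In coordinates u = x + y, v = x − y the rectangle is axis-aligned; the map (x,y)→(u,v) scales areas by 2.
u-values: -4, -6, 1, 6, 3; range = 6 − (-6) = 12.
v-values: 6, -4, -7, 4, 1; range = 6 − (-7) = 13.
Area = (12 × 13) / 2 = 78.

78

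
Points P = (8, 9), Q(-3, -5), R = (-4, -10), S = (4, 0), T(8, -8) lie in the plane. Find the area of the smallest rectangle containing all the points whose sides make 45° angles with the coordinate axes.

263.5

In coordinates u = x + y, v = x − y the rectangle is axis-aligned; the map (x,y)→(u,v) scales areas by 2.
u-values: 17, -8, -14, 4, 0; range = 17 − (-14) = 31.
v-values: -1, 2, 6, 4, 16; range = 16 − (-1) = 17.
Area = (31 × 17) / 2 = 263.5.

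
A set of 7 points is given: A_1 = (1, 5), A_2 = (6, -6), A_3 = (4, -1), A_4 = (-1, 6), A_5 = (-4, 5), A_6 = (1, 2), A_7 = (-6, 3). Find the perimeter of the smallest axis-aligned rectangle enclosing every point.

48

Width = max x − min x = 6 − (-6) = 12.
Height = max y − min y = 6 − (-6) = 12.
Perimeter = 2(12 + 12) = 48.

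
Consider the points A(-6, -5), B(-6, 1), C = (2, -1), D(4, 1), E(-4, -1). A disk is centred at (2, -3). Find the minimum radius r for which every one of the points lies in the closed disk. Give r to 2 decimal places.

The required radius is the distance from (2, -3) to the farthest point.
Squared distances: 68, 80, 4, 20, 40.
Maximum is 80, attained at B.
r = √80 ≈ 8.94.

8.94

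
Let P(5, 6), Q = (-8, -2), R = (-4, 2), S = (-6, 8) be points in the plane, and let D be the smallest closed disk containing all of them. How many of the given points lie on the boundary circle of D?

The farthest pair is P–Q with squared distance 233. The circle on this segment as diameter has centre (-1.5, 2) and r² = 233/4 = 58.25.
Check R: distance² to centre = 6.25 ≤ 58.25, so it lies inside.
All remaining points lie in this disk, and no smaller disk contains both endpoints, so this is the minimum enclosing circle.
The points at distance exactly r from the centre are P, Q — 2 points.

2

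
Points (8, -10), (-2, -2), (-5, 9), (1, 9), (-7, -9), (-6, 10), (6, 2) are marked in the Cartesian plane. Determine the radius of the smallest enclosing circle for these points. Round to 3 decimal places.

The minimum enclosing circle of a finite set is fixed by two of the points (as a diameter) or three (as a circumcircle).
The farthest pair is (8, -10)–(-6, 10) with squared distance 596. The circle on this segment as diameter has centre (1, 0) and r² = 596/4 = 149.
Check (-2, -2): distance² to centre = 13 ≤ 149, so it lies inside.
All remaining points lie in this disk, and no smaller disk contains both endpoints, so this is the minimum enclosing circle.
r = √149 ≈ 12.207.

12.207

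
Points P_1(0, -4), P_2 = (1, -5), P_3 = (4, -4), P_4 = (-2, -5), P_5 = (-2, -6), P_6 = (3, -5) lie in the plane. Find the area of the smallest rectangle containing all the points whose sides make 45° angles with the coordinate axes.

In coordinates u = x + y, v = x − y the rectangle is axis-aligned; the map (x,y)→(u,v) scales areas by 2.
u-values: -4, -4, 0, -7, -8, -2; range = 0 − (-8) = 8.
v-values: 4, 6, 8, 3, 4, 8; range = 8 − 3 = 5.
Area = (8 × 5) / 2 = 20.

20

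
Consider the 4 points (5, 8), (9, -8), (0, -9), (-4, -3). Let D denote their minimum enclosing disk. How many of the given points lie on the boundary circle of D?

3

The minimum enclosing circle is determined by three boundary points: (5, 8), (9, -8), (0, -9).
Their circumcentre is (135/37, -31/37) with r² = 109429/1369.
The farthest remaining point (-4, -3) is at distance² 86489/1369 ≤ 109429/1369.
The points at distance exactly r from the centre are (5, 8), (9, -8), (0, -9) — 3 points.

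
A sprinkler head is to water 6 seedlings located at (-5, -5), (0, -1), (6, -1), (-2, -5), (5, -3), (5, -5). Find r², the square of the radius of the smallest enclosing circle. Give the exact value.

A smallest enclosing disk is always determined by at most three of the input points on its boundary.
The farthest pair is (-5, -5)–(6, -1) with squared distance 137. The circle on this segment as diameter has centre (0.5, -3) and r² = 137/4 = 34.25.
Check (0, -1): distance² to centre = 4.25 ≤ 34.25, so it lies inside.
All remaining points lie in this disk, and no smaller disk contains both endpoints, so this is the minimum enclosing circle.

34.25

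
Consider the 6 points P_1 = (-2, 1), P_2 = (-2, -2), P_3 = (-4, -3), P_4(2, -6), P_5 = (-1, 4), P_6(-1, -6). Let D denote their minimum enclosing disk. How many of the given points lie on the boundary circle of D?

3

By Welzl's lemma the MEC is supported by two points (diametrically opposite) or three points (on a circumcircle).
The farthest pair is P_4–P_5 with squared distance 109. The circle on this segment as diameter has centre (0.5, -1) and r² = 109/4 = 27.25.
Check P_1: distance² to centre = 10.25 ≤ 27.25, so it lies inside.
All remaining points lie in this disk, and no smaller disk contains both endpoints, so this is the minimum enclosing circle.
The points at distance exactly r from the centre are P_4, P_5, P_6 — 3 points.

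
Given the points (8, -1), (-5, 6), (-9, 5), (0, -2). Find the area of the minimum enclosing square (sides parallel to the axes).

The bounding box has width 17 and height 8.
An axis-aligned square enclosing the set must have side ≥ max(width, height).
So the minimum side is max(17, 8) = 17.
Area = 17² = 289.

289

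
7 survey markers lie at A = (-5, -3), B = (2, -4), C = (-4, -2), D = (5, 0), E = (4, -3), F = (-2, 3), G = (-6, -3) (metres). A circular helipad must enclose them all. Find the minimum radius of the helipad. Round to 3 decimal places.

The farthest pair is D–G with squared distance 130. The circle on this segment as diameter has centre (-0.5, -1.5) and r² = 130/4 = 32.5.
Check A: distance² to centre = 22.5 ≤ 32.5, so it lies inside.
All remaining points lie in this disk, and no smaller disk contains both endpoints, so this is the minimum enclosing circle.
r = √(32.5) ≈ 5.701.

5.701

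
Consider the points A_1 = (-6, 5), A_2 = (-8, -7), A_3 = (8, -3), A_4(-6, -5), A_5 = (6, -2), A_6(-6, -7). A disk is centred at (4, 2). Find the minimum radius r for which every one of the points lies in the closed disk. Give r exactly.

The required radius is the distance from (4, 2) to the farthest point.
Squared distances: 109, 225, 41, 149, 20, 181.
Maximum is 225, attained at A_2.
r = √225 = 15.

15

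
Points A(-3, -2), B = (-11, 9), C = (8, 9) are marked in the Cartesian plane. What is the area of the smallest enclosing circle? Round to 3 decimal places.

290.597

Side lengths²: AB² = 185, AC² = 242, BC² = 361.
Since BC² = 361 < 242 + 185 = 427, the triangle is acute, so the smallest enclosing circle is the circumcircle.
Circumcentre = (-1.5, 7.5), r² = 92.5.
Area = π·r² = π·92.5 ≈ 290.597.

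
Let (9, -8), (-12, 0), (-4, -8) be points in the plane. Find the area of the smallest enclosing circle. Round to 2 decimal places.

396.63

Call the three points A, B, C in the order given.
Side lengths²: AB² = 505, AC² = 169, BC² = 128.
Since AB² = 505 ≥ 169 + 128 = 297, the angle opposite AB is not acute, so the smallest enclosing circle has AB as diameter.
Centre = midpoint of AB = (-1.5, -4), r² = 505/4 = 126.25.
Area = π·r² = π·126.25 ≈ 396.63.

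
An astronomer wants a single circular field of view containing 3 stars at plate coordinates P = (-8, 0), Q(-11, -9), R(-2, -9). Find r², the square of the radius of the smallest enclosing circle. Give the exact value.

32.5

Side lengths²: PQ² = 90, PR² = 117, QR² = 81.
Since PR² = 117 < 90 + 81 = 171, the triangle is acute, so the smallest enclosing circle is the circumcircle.
Circumcentre = (-6.5, -5.5), r² = 32.5.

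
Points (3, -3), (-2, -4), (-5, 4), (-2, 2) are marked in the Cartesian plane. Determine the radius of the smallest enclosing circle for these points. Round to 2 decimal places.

By Welzl's lemma the MEC is supported by two points (diametrically opposite) or three points (on a circumcircle).
The farthest pair is (3, -3)–(-5, 4) with squared distance 113. The circle on this segment as diameter has centre (-1, 0.5) and r² = 113/4 = 28.25.
Check (-2, -4): distance² to centre = 21.25 ≤ 28.25, so it lies inside.
All remaining points lie in this disk, and no smaller disk contains both endpoints, so this is the minimum enclosing circle.
r = √(28.25) ≈ 5.32.

5.32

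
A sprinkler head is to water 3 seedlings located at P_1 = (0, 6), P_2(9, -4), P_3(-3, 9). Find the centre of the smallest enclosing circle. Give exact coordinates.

Side lengths²: P_1P_2² = 181, P_1P_3² = 18, P_2P_3² = 313.
Since P_2P_3² = 313 ≥ 181 + 18 = 199, the angle opposite P_2P_3 is not acute, so the smallest enclosing circle has P_2P_3 as diameter.
Centre = midpoint of P_2P_3 = (3, 2.5), r² = 313/4 = 78.25.
Centre = (3, 2.5).

(3, 2.5)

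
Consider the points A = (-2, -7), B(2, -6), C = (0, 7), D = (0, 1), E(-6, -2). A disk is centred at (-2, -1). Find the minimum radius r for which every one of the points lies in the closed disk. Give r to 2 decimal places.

The required radius is the distance from (-2, -1) to the farthest point.
Squared distances: 36, 41, 68, 8, 17.
Maximum is 68, attained at C.
r = √68 ≈ 8.25.

8.25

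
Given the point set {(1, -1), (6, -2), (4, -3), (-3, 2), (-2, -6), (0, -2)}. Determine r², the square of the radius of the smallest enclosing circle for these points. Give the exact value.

31525/1156

By Welzl's lemma the MEC is supported by two points (diametrically opposite) or three points (on a circumcircle).
The minimum enclosing circle is determined by three boundary points: (6, -2), (-3, 2), (-2, -6).
Their circumcentre is (27/34, -27/17) with r² = 31525/1156.
The farthest remaining point (4, -3) is at distance² 14185/1156 ≤ 31525/1156.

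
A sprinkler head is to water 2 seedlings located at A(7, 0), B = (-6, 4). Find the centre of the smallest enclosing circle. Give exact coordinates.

(0.5, 2)

The smallest circle enclosing two points has them as diameter endpoints.
Centre = midpoint = (0.5, 2); r² = |AB|²/4 = 185/4 = 46.25.
Centre = (0.5, 2).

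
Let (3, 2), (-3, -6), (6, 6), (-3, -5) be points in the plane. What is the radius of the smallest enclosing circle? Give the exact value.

By Welzl's lemma the MEC is supported by two points (diametrically opposite) or three points (on a circumcircle).
The farthest pair is (-3, -6)–(6, 6) with squared distance 225. The circle on this segment as diameter has centre (1.5, 0) and r² = 225/4 = 56.25.
Check (3, 2): distance² to centre = 6.25 ≤ 56.25, so it lies inside.
All remaining points lie in this disk, and no smaller disk contains both endpoints, so this is the minimum enclosing circle.
r = √(56.25) = 7.5.

7.5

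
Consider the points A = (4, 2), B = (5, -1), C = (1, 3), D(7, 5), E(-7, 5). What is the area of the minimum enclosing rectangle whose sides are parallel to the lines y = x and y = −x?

In coordinates u = x + y, v = x − y the rectangle is axis-aligned; the map (x,y)→(u,v) scales areas by 2.
u-values: 6, 4, 4, 12, -2; range = 12 − (-2) = 14.
v-values: 2, 6, -2, 2, -12; range = 6 − (-12) = 18.
Area = (14 × 18) / 2 = 126.

126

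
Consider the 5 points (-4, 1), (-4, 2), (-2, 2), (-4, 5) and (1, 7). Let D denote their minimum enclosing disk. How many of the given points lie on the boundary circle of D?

2

The minimum enclosing circle of a finite set is fixed by two of the points (as a diameter) or three (as a circumcircle).
The farthest pair is (-4, 1)–(1, 7) with squared distance 61. The circle on this segment as diameter has centre (-1.5, 4) and r² = 61/4 = 15.25.
Check (-4, 2): distance² to centre = 10.25 ≤ 15.25, so it lies inside.
All remaining points lie in this disk, and no smaller disk contains both endpoints, so this is the minimum enclosing circle.
The points at distance exactly r from the centre are (-4, 1), (1, 7) — 2 points.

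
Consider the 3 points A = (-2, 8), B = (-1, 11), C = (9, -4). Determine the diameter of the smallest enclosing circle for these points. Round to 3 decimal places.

Side lengths²: AB² = 10, AC² = 265, BC² = 325.
Since BC² = 325 ≥ 265 + 10 = 275, the angle opposite BC is not acute, so the smallest enclosing circle has BC as diameter.
Centre = midpoint of BC = (4, 3.5), r² = 325/4 = 81.25.
Diameter = 2r = 2√(81.25) ≈ 18.028.

18.028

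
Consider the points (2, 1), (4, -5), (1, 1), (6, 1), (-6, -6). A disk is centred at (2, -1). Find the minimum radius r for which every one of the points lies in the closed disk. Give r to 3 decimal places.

The required radius is the distance from (2, -1) to the farthest point.
Squared distances: 4, 20, 5, 20, 89.
Maximum is 89, attained at (-6, -6).
r = √89 ≈ 9.434.

9.434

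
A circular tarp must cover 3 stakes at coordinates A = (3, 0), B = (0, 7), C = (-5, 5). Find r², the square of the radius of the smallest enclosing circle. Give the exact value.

22.25

Side lengths²: AB² = 58, AC² = 89, BC² = 29.
Since AC² = 89 ≥ 58 + 29 = 87, the angle opposite AC is not acute, so the smallest enclosing circle has AC as diameter.
Centre = midpoint of AC = (-1, 2.5), r² = 89/4 = 22.25.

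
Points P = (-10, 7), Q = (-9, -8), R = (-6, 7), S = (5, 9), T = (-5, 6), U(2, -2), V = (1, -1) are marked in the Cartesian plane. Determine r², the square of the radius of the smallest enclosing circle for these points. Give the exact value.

The minimum enclosing circle of a finite set is fixed by two of the points (as a diameter) or three (as a circumcircle).
The farthest pair is Q–S with squared distance 485. The circle on this segment as diameter has centre (-2, 0.5) and r² = 485/4 = 121.25.
Check P: distance² to centre = 106.25 ≤ 121.25, so it lies inside.
All remaining points lie in this disk, and no smaller disk contains both endpoints, so this is the minimum enclosing circle.

121.25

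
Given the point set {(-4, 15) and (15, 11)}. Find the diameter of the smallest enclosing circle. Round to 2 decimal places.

The smallest circle enclosing two points has them as diameter endpoints.
Centre = midpoint = (5.5, 13); r² = |(-4, 15)−(15, 11)|²/4 = 377/4 = 94.25.
Diameter = 2r = 2√(94.25) ≈ 19.42.

19.42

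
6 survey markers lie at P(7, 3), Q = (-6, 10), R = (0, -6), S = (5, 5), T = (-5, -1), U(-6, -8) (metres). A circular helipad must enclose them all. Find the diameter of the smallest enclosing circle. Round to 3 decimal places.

By Welzl's lemma the MEC is supported by two points (diametrically opposite) or three points (on a circumcircle).
The minimum enclosing circle is determined by three boundary points: P, Q, U.
Their circumcentre is (-32/13, 1) with r² = 15805/169.
The farthest remaining point S is at distance² 12113/169 ≤ 15805/169.
Diameter = 2r = 2√(15805/169) ≈ 19.341.

19.341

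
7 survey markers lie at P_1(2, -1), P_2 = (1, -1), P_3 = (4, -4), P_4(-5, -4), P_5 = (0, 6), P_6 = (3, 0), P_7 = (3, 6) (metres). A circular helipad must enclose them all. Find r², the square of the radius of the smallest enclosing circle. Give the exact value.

The minimum enclosing circle of a finite set is fixed by two of the points (as a diameter) or three (as a circumcircle).
The minimum enclosing circle is determined by three boundary points: P_3, P_4, P_7.
Their circumcentre is (-0.5, 0.6) with r² = 41.41.
The farthest remaining point P_5 is at distance² 29.41 ≤ 41.41.

41.41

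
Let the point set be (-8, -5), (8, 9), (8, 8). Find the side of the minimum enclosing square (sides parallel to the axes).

16

The bounding box has width 16 and height 14.
An axis-aligned square enclosing the set must have side ≥ max(width, height).
So the minimum side is max(16, 14) = 16.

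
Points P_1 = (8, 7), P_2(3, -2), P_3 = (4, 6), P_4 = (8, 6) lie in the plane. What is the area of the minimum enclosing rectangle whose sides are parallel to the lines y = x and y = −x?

In coordinates u = x + y, v = x − y the rectangle is axis-aligned; the map (x,y)→(u,v) scales areas by 2.
u-values: 15, 1, 10, 14; range = 15 − 1 = 14.
v-values: 1, 5, -2, 2; range = 5 − (-2) = 7.
Area = (14 × 7) / 2 = 49.

49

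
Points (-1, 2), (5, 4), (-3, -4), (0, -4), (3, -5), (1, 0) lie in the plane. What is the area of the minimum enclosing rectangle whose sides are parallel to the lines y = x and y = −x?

In coordinates u = x + y, v = x − y the rectangle is axis-aligned; the map (x,y)→(u,v) scales areas by 2.
u-values: 1, 9, -7, -4, -2, 1; range = 9 − (-7) = 16.
v-values: -3, 1, 1, 4, 8, 1; range = 8 − (-3) = 11.
Area = (16 × 11) / 2 = 88.

88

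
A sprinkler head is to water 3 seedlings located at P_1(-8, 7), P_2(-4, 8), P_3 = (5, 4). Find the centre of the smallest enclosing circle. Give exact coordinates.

Side lengths²: P_1P_2² = 17, P_1P_3² = 178, P_2P_3² = 97.
Since P_1P_3² = 178 ≥ 97 + 17 = 114, the angle opposite P_1P_3 is not acute, so the smallest enclosing circle has P_1P_3 as diameter.
Centre = midpoint of P_1P_3 = (-1.5, 5.5), r² = 178/4 = 44.5.
Centre = (-1.5, 5.5).

(-1.5, 5.5)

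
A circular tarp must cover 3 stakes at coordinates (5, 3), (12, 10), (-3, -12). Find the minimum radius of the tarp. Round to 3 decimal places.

Call the three points A, B, C in the order given.
Side lengths²: AB² = 98, AC² = 289, BC² = 709.
Since BC² = 709 ≥ 289 + 98 = 387, the angle opposite BC is not acute, so the smallest enclosing circle has BC as diameter.
Centre = midpoint of BC = (4.5, -1), r² = 709/4 = 177.25.
r = √(177.25) ≈ 13.314.

13.314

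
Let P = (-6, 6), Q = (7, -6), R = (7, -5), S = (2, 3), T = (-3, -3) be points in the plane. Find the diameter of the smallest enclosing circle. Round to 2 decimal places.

17.69

The minimum enclosing circle of a finite set is fixed by two of the points (as a diameter) or three (as a circumcircle).
The farthest pair is P–Q with squared distance 313. The circle on this segment as diameter has centre (0.5, 0) and r² = 313/4 = 78.25.
Check R: distance² to centre = 67.25 ≤ 78.25, so it lies inside.
All remaining points lie in this disk, and no smaller disk contains both endpoints, so this is the minimum enclosing circle.
Diameter = 2r = 2√(78.25) ≈ 17.69.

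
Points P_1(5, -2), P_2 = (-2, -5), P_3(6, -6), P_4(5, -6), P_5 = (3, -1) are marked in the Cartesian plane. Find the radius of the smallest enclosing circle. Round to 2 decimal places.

By Welzl's lemma the MEC is supported by two points (diametrically opposite) or three points (on a circumcircle).
The minimum enclosing circle is determined by three boundary points: P_1, P_2, P_3.
Their circumcentre is (129/62, -301/62) with r² = 32045/1922.
The farthest remaining point P_5 is at distance² 30185/1922 ≤ 32045/1922.
r = √(32045/1922) ≈ 4.08.

4.08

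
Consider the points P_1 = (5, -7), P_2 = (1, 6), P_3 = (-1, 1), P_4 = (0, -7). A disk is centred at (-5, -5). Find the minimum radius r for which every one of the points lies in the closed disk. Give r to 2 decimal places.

The required radius is the distance from (-5, -5) to the farthest point.
Squared distances: 104, 157, 52, 29.
Maximum is 157, attained at P_2.
r = √157 ≈ 12.53.

12.53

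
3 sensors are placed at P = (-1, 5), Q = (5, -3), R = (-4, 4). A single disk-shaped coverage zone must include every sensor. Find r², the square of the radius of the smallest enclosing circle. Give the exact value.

Side lengths²: PQ² = 100, PR² = 10, QR² = 130.
Since QR² = 130 ≥ 100 + 10 = 110, the angle opposite QR is not acute, so the smallest enclosing circle has QR as diameter.
Centre = midpoint of QR = (0.5, 0.5), r² = 130/4 = 32.5.

32.5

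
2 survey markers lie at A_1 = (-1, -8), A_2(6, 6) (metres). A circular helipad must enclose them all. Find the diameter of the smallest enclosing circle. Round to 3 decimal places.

15.652

The smallest circle enclosing two points has them as diameter endpoints.
Centre = midpoint = (2.5, -1); r² = |A_1A_2|²/4 = 245/4 = 61.25.
Diameter = 2r = 2√(61.25) ≈ 15.652.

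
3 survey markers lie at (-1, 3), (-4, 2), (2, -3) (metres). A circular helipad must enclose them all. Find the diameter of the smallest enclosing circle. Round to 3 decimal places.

Call the three points A, B, C in the order given.
Side lengths²: AB² = 10, AC² = 45, BC² = 61.
Since BC² = 61 ≥ 45 + 10 = 55, the angle opposite BC is not acute, so the smallest enclosing circle has BC as diameter.
Centre = midpoint of BC = (-1, -0.5), r² = 61/4 = 15.25.
Diameter = 2r = 2√(15.25) ≈ 7.810.

7.810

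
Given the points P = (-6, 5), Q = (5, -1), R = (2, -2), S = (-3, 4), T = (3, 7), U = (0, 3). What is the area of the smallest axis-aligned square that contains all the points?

The bounding box has width 11 and height 9.
An axis-aligned square enclosing the set must have side ≥ max(width, height).
So the minimum side is max(11, 9) = 11.
Area = 11² = 121.

121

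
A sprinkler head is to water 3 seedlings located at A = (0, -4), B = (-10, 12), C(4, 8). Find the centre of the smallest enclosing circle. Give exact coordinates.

Side lengths²: AB² = 356, AC² = 160, BC² = 212.
Since AB² = 356 < 212 + 160 = 372, the triangle is acute, so the smallest enclosing circle is the circumcircle.
Circumcentre = (-107/23, 97/23), r² = 47170/529.
Centre = (-107/23, 97/23).

(-107/23, 97/23)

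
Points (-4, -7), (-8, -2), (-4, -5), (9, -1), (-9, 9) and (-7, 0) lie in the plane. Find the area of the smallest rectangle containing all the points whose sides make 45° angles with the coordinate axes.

In coordinates u = x + y, v = x − y the rectangle is axis-aligned; the map (x,y)→(u,v) scales areas by 2.
u-values: -11, -10, -9, 8, 0, -7; range = 8 − (-11) = 19.
v-values: 3, -6, 1, 10, -18, -7; range = 10 − (-18) = 28.
Area = (19 × 28) / 2 = 266.

266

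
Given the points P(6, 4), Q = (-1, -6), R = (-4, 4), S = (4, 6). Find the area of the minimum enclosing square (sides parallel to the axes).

The bounding box has width 10 and height 12.
An axis-aligned square enclosing the set must have side ≥ max(width, height).
So the minimum side is max(10, 12) = 12.
Area = 12² = 144.

144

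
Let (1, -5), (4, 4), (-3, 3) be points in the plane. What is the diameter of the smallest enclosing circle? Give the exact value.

Call the three points A, B, C in the order given.
Side lengths²: AB² = 90, AC² = 80, BC² = 50.
Since AB² = 90 < 80 + 50 = 130, the triangle is acute, so the smallest enclosing circle is the circumcircle.
Circumcentre = (1, 0), r² = 25.
Diameter = 2r = 2√25 = 10.

10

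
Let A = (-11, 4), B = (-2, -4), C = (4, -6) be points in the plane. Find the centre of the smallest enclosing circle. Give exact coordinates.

Side lengths²: AB² = 145, AC² = 325, BC² = 40.
Since AC² = 325 ≥ 145 + 40 = 185, the angle opposite AC is not acute, so the smallest enclosing circle has AC as diameter.
Centre = midpoint of AC = (-3.5, -1), r² = 325/4 = 81.25.
Centre = (-3.5, -1).

(-3.5, -1)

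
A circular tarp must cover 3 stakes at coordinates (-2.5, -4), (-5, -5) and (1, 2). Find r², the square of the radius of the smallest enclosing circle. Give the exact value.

21.25

Call the three points A, B, C in the order given.
Side lengths²: AB² = 7.25, AC² = 48.25, BC² = 85.
Since BC² = 85 ≥ 48.25 + 7.25 = 55.5, the angle opposite BC is not acute, so the smallest enclosing circle has BC as diameter.
Centre = midpoint of BC = (-2, -1.5), r² = 85/4 = 21.25.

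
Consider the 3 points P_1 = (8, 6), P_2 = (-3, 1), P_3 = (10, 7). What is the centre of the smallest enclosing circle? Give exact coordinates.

Side lengths²: P_1P_2² = 146, P_1P_3² = 5, P_2P_3² = 205.
Since P_2P_3² = 205 ≥ 146 + 5 = 151, the angle opposite P_2P_3 is not acute, so the smallest enclosing circle has P_2P_3 as diameter.
Centre = midpoint of P_2P_3 = (3.5, 4), r² = 205/4 = 51.25.
Centre = (3.5, 4).

(3.5, 4)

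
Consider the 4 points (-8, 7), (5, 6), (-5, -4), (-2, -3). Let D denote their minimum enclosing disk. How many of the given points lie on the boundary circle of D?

3

By Welzl's lemma the MEC is supported by two points (diametrically opposite) or three points (on a circumcircle).
The minimum enclosing circle is determined by three boundary points: (-8, 7), (5, 6), (-5, -4).
Their circumcentre is (-25/14, 39/14) with r² = 5525/98.
The farthest remaining point (-2, -3) is at distance² 3285/98 ≤ 5525/98.
The points at distance exactly r from the centre are (-8, 7), (5, 6), (-5, -4) — 3 points.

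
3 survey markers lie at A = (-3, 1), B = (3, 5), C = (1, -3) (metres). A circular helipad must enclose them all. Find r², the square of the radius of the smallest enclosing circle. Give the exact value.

Side lengths²: AB² = 52, AC² = 32, BC² = 68.
Since BC² = 68 < 52 + 32 = 84, the triangle is acute, so the smallest enclosing circle is the circumcircle.
Circumcentre = (1.2, 1.2), r² = 17.68.

17.68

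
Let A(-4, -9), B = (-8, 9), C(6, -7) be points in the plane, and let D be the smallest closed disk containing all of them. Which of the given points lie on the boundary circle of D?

Side lengths²: AB² = 340, AC² = 104, BC² = 452.
Since BC² = 452 ≥ 340 + 104 = 444, the angle opposite BC is not acute, so the smallest enclosing circle has BC as diameter.
Centre = midpoint of BC = (-1, 1), r² = 452/4 = 113.
The points at distance exactly r from the centre are B, C — 2 points.

B, C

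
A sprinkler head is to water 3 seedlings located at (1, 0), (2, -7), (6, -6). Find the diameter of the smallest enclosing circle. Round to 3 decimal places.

7.852

Call the three points A, B, C in the order given.
Side lengths²: AB² = 50, AC² = 61, BC² = 17.
Since AC² = 61 < 50 + 17 = 67, the triangle is acute, so the smallest enclosing circle is the circumcircle.
Circumcentre = (185/58, -189/58), r² = 25925/1682.
Diameter = 2r = 2√(25925/1682) ≈ 7.852.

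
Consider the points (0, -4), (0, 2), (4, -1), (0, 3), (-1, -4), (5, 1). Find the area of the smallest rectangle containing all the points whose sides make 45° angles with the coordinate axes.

44

In coordinates u = x + y, v = x − y the rectangle is axis-aligned; the map (x,y)→(u,v) scales areas by 2.
u-values: -4, 2, 3, 3, -5, 6; range = 6 − (-5) = 11.
v-values: 4, -2, 5, -3, 3, 4; range = 5 − (-3) = 8.
Area = (11 × 8) / 2 = 44.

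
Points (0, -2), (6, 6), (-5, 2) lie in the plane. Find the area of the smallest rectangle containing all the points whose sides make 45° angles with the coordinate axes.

In coordinates u = x + y, v = x − y the rectangle is axis-aligned; the map (x,y)→(u,v) scales areas by 2.
u-values: -2, 12, -3; range = 12 − (-3) = 15.
v-values: 2, 0, -7; range = 2 − (-7) = 9.
Area = (15 × 9) / 2 = 67.5.

67.5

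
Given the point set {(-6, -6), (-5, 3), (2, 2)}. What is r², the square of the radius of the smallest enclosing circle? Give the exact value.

Call the three points A, B, C in the order given.
Side lengths²: AB² = 82, AC² = 128, BC² = 50.
Since AC² = 128 < 82 + 50 = 132, the triangle is acute, so the smallest enclosing circle is the circumcircle.
Circumcentre = (-2.125, -1.875), r² = 32.03125.

32.03125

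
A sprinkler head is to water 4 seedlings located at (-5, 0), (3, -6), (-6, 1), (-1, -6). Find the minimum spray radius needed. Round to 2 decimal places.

5.70

By Welzl's lemma the MEC is supported by two points (diametrically opposite) or three points (on a circumcircle).
The farthest pair is (3, -6)–(-6, 1) with squared distance 130. The circle on this segment as diameter has centre (-1.5, -2.5) and r² = 130/4 = 32.5.
Check (-5, 0): distance² to centre = 18.5 ≤ 32.5, so it lies inside.
All remaining points lie in this disk, and no smaller disk contains both endpoints, so this is the minimum enclosing circle.
r = √(32.5) ≈ 5.70.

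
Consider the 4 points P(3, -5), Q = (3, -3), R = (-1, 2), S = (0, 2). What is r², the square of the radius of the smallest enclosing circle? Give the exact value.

The farthest pair is P–R with squared distance 65. The circle on this segment as diameter has centre (1, -1.5) and r² = 65/4 = 16.25.
Check Q: distance² to centre = 6.25 ≤ 16.25, so it lies inside.
All remaining points lie in this disk, and no smaller disk contains both endpoints, so this is the minimum enclosing circle.

16.25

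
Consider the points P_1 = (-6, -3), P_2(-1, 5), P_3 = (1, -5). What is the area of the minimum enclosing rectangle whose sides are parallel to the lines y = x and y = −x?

In coordinates u = x + y, v = x − y the rectangle is axis-aligned; the map (x,y)→(u,v) scales areas by 2.
u-values: -9, 4, -4; range = 4 − (-9) = 13.
v-values: -3, -6, 6; range = 6 − (-6) = 12.
Area = (13 × 12) / 2 = 78.

78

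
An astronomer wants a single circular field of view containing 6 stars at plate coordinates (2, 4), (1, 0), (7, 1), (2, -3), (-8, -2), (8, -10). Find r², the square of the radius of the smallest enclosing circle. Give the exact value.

9860/121

By Welzl's lemma the MEC is supported by two points (diametrically opposite) or three points (on a circumcircle).
The minimum enclosing circle is determined by three boundary points: (2, 4), (-8, -2), (8, -10).
Their circumcentre is (6/11, -54/11) with r² = 9860/121.
The farthest remaining point (7, 1) is at distance² 9266/121 ≤ 9860/121.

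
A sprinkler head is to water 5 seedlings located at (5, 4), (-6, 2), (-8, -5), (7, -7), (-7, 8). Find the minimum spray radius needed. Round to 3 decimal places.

The minimum enclosing circle of a finite set is fixed by two of the points (as a diameter) or three (as a circumcircle).
The farthest pair is (7, -7)–(-7, 8) with squared distance 421. The circle on this segment as diameter has centre (0, 0.5) and r² = 421/4 = 105.25.
Check (5, 4): distance² to centre = 37.25 ≤ 105.25, so it lies inside.
All remaining points lie in this disk, and no smaller disk contains both endpoints, so this is the minimum enclosing circle.
r = √(105.25) ≈ 10.259.

10.259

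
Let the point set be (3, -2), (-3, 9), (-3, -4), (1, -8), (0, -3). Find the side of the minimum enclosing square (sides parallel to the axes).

The bounding box has width 6 and height 17.
An axis-aligned square enclosing the set must have side ≥ max(width, height).
So the minimum side is max(6, 17) = 17.

17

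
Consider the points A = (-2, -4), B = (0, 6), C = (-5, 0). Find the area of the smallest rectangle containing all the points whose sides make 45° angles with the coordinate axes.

In coordinates u = x + y, v = x − y the rectangle is axis-aligned; the map (x,y)→(u,v) scales areas by 2.
u-values: -6, 6, -5; range = 6 − (-6) = 12.
v-values: 2, -6, -5; range = 2 − (-6) = 8.
Area = (12 × 8) / 2 = 48.

48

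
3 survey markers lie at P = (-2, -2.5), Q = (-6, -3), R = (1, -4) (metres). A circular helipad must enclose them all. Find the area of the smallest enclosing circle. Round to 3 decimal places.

39.270

Side lengths²: PQ² = 16.25, PR² = 11.25, QR² = 50.
Since QR² = 50 ≥ 16.25 + 11.25 = 27.5, the angle opposite QR is not acute, so the smallest enclosing circle has QR as diameter.
Centre = midpoint of QR = (-2.5, -3.5), r² = 50/4 = 12.5.
Area = π·r² = π·12.5 ≈ 39.270.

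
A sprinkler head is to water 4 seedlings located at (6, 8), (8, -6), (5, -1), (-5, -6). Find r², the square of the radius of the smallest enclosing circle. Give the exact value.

The minimum enclosing circle is determined by three boundary points: (6, 8), (8, -6), (-5, -6).
Their circumcentre is (1.5, 3/14) with r² = 7925/98.
The farthest remaining point (5, -1) is at distance² 1345/98 ≤ 7925/98.

7925/98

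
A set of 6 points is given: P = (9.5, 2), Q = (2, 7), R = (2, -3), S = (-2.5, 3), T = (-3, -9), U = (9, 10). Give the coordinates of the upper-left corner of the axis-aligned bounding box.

x-range [-3, 9.5], y-range [-9, 10].
The upper-left corner is (-3, 10).

(-3, 10)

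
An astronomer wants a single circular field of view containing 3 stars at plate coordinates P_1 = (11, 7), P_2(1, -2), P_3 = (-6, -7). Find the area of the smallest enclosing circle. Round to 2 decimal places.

Side lengths²: P_1P_2² = 181, P_1P_3² = 485, P_2P_3² = 74.
Since P_1P_3² = 485 ≥ 181 + 74 = 255, the angle opposite P_1P_3 is not acute, so the smallest enclosing circle has P_1P_3 as diameter.
Centre = midpoint of P_1P_3 = (2.5, 0), r² = 485/4 = 121.25.
Area = π·r² = π·121.25 ≈ 380.92.

380.92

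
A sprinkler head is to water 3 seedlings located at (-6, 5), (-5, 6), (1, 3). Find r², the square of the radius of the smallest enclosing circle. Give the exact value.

Call the three points A, B, C in the order given.
Side lengths²: AB² = 2, AC² = 53, BC² = 45.
Since AC² = 53 ≥ 45 + 2 = 47, the angle opposite AC is not acute, so the smallest enclosing circle has AC as diameter.
Centre = midpoint of AC = (-2.5, 4), r² = 53/4 = 13.25.

13.25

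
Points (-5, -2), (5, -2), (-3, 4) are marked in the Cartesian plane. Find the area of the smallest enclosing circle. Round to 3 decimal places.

87.266

Call the three points A, B, C in the order given.
Side lengths²: AB² = 100, AC² = 40, BC² = 100.
Since BC² = 100 < 100 + 40 = 140, the triangle is acute, so the smallest enclosing circle is the circumcircle.
Circumcentre = (0, -1/3), r² = 250/9.
Area = π·r² = π·250/9 ≈ 87.266.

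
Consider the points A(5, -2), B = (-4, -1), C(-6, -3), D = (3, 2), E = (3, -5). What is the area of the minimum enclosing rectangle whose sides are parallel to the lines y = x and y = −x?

In coordinates u = x + y, v = x − y the rectangle is axis-aligned; the map (x,y)→(u,v) scales areas by 2.
u-values: 3, -5, -9, 5, -2; range = 5 − (-9) = 14.
v-values: 7, -3, -3, 1, 8; range = 8 − (-3) = 11.
Area = (14 × 11) / 2 = 77.

77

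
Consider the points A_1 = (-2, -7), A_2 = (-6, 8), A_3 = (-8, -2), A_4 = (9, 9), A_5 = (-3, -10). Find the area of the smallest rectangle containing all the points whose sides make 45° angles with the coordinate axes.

325.5

In coordinates u = x + y, v = x − y the rectangle is axis-aligned; the map (x,y)→(u,v) scales areas by 2.
u-values: -9, 2, -10, 18, -13; range = 18 − (-13) = 31.
v-values: 5, -14, -6, 0, 7; range = 7 − (-14) = 21.
Area = (31 × 21) / 2 = 325.5.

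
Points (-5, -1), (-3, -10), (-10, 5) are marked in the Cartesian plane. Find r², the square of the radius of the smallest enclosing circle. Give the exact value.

Call the three points A, B, C in the order given.
Side lengths²: AB² = 85, AC² = 61, BC² = 274.
Since BC² = 274 ≥ 85 + 61 = 146, the angle opposite BC is not acute, so the smallest enclosing circle has BC as diameter.
Centre = midpoint of BC = (-6.5, -2.5), r² = 274/4 = 68.5.

68.5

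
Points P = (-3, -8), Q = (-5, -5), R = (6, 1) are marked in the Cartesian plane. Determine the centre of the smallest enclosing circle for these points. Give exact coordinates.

Side lengths²: PQ² = 13, PR² = 162, QR² = 157.
Since PR² = 162 < 157 + 13 = 170, the triangle is acute, so the smallest enclosing circle is the circumcircle.
Circumcentre = (1.1, -3.1), r² = 40.82.
Centre = (1.1, -3.1).

(1.1, -3.1)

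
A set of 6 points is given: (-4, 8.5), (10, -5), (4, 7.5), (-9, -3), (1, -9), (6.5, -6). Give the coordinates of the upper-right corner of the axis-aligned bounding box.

x-range [-9, 10], y-range [-9, 8.5].
The upper-right corner is (10, 8.5).

(10, 8.5)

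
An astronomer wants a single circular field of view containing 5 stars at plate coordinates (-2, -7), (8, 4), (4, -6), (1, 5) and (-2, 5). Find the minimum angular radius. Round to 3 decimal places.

By Welzl's lemma the MEC is supported by two points (diametrically opposite) or three points (on a circumcircle).
The minimum enclosing circle is determined by three boundary points: (-2, -7), (8, 4), (-2, 5).
Their circumcentre is (2.45, -1) with r² = 55.8025.
The farthest remaining point (1, 5) is at distance² 38.1025 ≤ 55.8025.
r = √(55.8025) ≈ 7.470.

7.470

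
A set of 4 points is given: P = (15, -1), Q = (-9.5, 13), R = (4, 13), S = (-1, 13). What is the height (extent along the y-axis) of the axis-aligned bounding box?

14

max y = 13, min y = -1, so height = 14.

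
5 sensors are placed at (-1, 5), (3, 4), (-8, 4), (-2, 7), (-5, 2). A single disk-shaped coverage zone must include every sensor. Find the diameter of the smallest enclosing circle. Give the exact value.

11

The minimum enclosing circle of a finite set is fixed by two of the points (as a diameter) or three (as a circumcircle).
The farthest pair is (3, 4)–(-8, 4) with squared distance 121. The circle on this segment as diameter has centre (-2.5, 4) and r² = 121/4 = 30.25.
Check (-1, 5): distance² to centre = 3.25 ≤ 30.25, so it lies inside.
All remaining points lie in this disk, and no smaller disk contains both endpoints, so this is the minimum enclosing circle.
Diameter = 2r = 2√(30.25) = 11.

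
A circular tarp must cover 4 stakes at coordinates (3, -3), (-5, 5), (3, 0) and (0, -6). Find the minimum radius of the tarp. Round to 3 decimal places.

6.042

The farthest pair is (-5, 5)–(0, -6) with squared distance 146. The circle on this segment as diameter has centre (-2.5, -0.5) and r² = 146/4 = 36.5.
Check (3, -3): distance² to centre = 36.5 ≤ 36.5, so it lies inside.
All remaining points lie in this disk, and no smaller disk contains both endpoints, so this is the minimum enclosing circle.
r = √(36.5) ≈ 6.042.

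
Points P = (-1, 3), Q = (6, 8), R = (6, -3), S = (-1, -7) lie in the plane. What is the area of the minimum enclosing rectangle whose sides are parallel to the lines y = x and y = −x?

In coordinates u = x + y, v = x − y the rectangle is axis-aligned; the map (x,y)→(u,v) scales areas by 2.
u-values: 2, 14, 3, -8; range = 14 − (-8) = 22.
v-values: -4, -2, 9, 6; range = 9 − (-4) = 13.
Area = (22 × 13) / 2 = 143.

143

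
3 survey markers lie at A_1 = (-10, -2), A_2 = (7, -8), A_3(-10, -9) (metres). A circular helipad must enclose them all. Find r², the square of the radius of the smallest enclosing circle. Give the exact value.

47125/578

Side lengths²: A_1A_2² = 325, A_1A_3² = 49, A_2A_3² = 290.
Since A_1A_2² = 325 < 290 + 49 = 339, the triangle is acute, so the smallest enclosing circle is the circumcircle.
Circumcentre = (-57/34, -5.5), r² = 47125/578.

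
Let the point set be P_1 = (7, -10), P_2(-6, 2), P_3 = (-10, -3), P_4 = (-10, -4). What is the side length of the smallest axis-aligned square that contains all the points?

The bounding box has width 17 and height 12.
An axis-aligned square enclosing the set must have side ≥ max(width, height).
So the minimum side is max(17, 12) = 17.

17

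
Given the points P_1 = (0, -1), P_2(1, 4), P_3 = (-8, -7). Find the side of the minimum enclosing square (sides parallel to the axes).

11

The bounding box has width 9 and height 11.
An axis-aligned square enclosing the set must have side ≥ max(width, height).
So the minimum side is max(9, 11) = 11.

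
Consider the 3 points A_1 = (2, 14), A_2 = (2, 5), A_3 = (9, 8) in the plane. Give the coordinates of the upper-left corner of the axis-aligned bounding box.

x-range [2, 9], y-range [5, 14].
The upper-left corner is (2, 14).

(2, 14)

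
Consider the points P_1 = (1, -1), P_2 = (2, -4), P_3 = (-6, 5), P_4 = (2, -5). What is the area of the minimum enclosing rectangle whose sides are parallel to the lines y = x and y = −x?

In coordinates u = x + y, v = x − y the rectangle is axis-aligned; the map (x,y)→(u,v) scales areas by 2.
u-values: 0, -2, -1, -3; range = 0 − (-3) = 3.
v-values: 2, 6, -11, 7; range = 7 − (-11) = 18.
Area = (3 × 18) / 2 = 27.

27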